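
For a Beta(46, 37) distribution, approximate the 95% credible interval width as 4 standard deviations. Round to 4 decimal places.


Variance of Beta(a,b) = ab / ((a+b)^2 * (a+b+1))
= 46*37 / ((83)^2 * 84)
= 0.0029
SD = sqrt(0.0029) = 0.0542
Width = 4 * SD = 0.2169

0.2169


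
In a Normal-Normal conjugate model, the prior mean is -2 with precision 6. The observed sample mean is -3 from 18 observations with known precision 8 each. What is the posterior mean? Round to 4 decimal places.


Posterior precision = tau0 + n*tau = 6 + 18*8 = 150
Posterior mean = (tau0*mu0 + n*tau*xbar) / posterior_precision
= (6*-2 + 18*8*-3) / 150
= -444 / 150 = -2.96

-2.96


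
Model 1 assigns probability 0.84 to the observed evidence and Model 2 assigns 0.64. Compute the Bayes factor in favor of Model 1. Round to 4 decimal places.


BF = P(data|M1) / P(data|M2)
= 0.84 / 0.64 = 1.3125

1.3125


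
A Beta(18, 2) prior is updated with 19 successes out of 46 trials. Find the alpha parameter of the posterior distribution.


In the Beta-Binomial conjugate update:
alpha_post = alpha_prior + successes
= 18 + 19
= 37

37


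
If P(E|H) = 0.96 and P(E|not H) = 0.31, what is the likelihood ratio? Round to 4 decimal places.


Likelihood ratio = P(E|H) / P(E|not H)
= 0.96 / 0.31
= 3.0968

3.0968


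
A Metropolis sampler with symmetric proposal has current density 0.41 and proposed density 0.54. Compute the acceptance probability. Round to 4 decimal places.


For symmetric proposals, acceptance = min(1, pi(x*)/pi(x))
= min(1, 0.54/0.41)
= min(1, 1.3171) = 1.0

1.0


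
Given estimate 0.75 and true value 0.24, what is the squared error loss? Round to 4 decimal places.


Squared error = (estimate - true)^2
Difference = 0.51
Loss = 0.51^2 = 0.2601

0.2601


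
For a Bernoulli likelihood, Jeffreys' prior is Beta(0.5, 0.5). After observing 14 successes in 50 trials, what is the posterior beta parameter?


Jeffreys' prior for Bernoulli is Beta(0.5, 0.5).
Posterior is Beta(0.5 + k, 0.5 + n - k).
Posterior beta = 0.5 + (n - k) = 0.5 + 36 = 36.5

36.5


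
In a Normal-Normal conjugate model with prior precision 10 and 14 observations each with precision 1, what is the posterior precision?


Posterior precision = prior precision + n * observation precision
= 10 + 14 * 1
= 10 + 14 = 24

24


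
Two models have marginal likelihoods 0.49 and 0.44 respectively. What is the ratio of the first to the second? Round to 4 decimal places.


Evidence ratio = 0.49 / 0.44
= 1.1136

1.1136


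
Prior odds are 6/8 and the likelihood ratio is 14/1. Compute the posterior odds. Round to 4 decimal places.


Posterior odds = prior odds * likelihood ratio
= (6/8) * (14/1)
= 84 / 8
= 10.5

10.5


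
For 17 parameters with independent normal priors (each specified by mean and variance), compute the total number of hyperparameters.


A normal prior has 2 hyperparameters per parameter.
Total = 17 * 2 = 34

34


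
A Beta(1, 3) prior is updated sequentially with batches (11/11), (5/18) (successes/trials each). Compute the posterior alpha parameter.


Sequential conjugate updating is equivalent to a single batch update.
Total successes across all batches = 16
alpha_posterior = alpha_prior + total_successes = 1 + 16
= 17

17


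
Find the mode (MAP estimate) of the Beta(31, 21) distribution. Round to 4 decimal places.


For Beta(a,b) with a,b > 1:
Mode = (a-1)/(a+b-2) = (31-1)/(52-2)
= 30/50 = 0.6

0.6


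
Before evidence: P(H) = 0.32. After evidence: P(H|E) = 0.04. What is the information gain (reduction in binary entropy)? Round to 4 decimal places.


Prior entropy = 0.9044
Posterior entropy = 0.2423
Information gain = 0.9044 - 0.2423 = 0.6621

0.6621


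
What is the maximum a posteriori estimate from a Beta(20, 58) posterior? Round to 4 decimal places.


The MAP estimate equals the mode of the distribution.
Mode of Beta(a,b) = (a-1)/(a+b-2)
= 19/76
= 0.25

0.25


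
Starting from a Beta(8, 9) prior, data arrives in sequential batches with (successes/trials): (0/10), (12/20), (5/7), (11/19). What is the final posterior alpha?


In sequential Bayesian updating, we sum all successes.
Total successes = 28
Final alpha = 8 + 28 = 36

36


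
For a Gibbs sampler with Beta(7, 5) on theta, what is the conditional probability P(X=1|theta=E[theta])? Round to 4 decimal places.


E[theta] = 7/(7+5) = 0.5833
P(X=1|theta) = theta = 0.5833

0.5833


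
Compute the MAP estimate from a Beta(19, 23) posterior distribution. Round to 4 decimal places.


MAP = mode of Beta distribution
= (alpha - 1)/(alpha + beta - 2)
= (19-1)/(19+23-2)
= 18/40 = 0.45

0.45


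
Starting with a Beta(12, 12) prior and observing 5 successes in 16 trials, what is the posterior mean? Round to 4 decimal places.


Posterior parameters: alpha = 12 + 5 = 17
beta = 12 + 11 = 23
Posterior mean = alpha / (alpha + beta) = 17 / 40
= 0.425

0.425


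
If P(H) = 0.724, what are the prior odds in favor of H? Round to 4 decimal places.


Prior odds = P(H) / (1 - P(H))
= 0.724 / 0.276
= 2.6232

2.6232


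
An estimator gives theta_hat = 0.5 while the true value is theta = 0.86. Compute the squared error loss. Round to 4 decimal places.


The squared error loss is (theta_hat - theta)^2
= (0.5 - 0.86)^2
= (-0.36)^2 = 0.1296

0.1296


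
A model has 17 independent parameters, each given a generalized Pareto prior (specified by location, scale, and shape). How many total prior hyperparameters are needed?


Each generalized Pareto prior needs 3 hyperparameters (location, scale, and shape).
Total = 3 * 17 = 51

51


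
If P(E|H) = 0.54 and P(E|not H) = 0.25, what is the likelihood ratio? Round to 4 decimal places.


Likelihood ratio = P(E|H) / P(E|not H)
= 0.54 / 0.25
= 2.16

2.16


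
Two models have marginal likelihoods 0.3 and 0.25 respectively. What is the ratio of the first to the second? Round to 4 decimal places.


Evidence ratio = 0.3 / 0.25
= 1.2

1.2


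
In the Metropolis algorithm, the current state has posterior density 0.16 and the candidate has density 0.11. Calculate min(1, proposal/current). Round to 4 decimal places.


Ratio = 0.11/0.16 = 0.6875
Acceptance probability = min(1, 0.6875)
= 0.6875

0.6875


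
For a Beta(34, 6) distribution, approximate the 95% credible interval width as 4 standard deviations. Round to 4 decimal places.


Variance of Beta(a,b) = ab / ((a+b)^2 * (a+b+1))
= 34*6 / ((40)^2 * 41)
= 0.0031
SD = sqrt(0.0031) = 0.0558
Width = 4 * SD = 0.2231

0.2231


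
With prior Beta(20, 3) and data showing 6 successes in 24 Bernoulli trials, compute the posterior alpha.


Conjugate update: alpha_posterior = alpha_prior + k
= 20 + 6 = 26

26


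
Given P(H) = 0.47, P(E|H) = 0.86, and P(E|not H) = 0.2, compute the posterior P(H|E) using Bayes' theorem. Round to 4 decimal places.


By Bayes' theorem: P(H|E) = P(E|H)*P(H) / P(E)
P(E) = P(E|H)*P(H) + P(E|not H)*P(not H)
P(E) = 0.86*0.47 + 0.2*0.53 = 0.5102
P(H|E) = 0.86*0.47 / 0.5102 = 0.7922

0.7922


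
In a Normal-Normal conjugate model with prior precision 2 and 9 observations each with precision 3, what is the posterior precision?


Posterior precision = prior precision + n * observation precision
= 2 + 9 * 3
= 2 + 27 = 29

29


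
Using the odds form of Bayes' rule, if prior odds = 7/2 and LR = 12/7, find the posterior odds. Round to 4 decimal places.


Bayes' rule in odds form: posterior odds = prior odds * LR
= (7 * 12) / (2 * 7)
= 84/14 = 6.0

6.0


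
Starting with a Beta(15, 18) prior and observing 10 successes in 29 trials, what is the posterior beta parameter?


Posterior beta = prior beta + failures
Failures = 29 - 10 = 19
beta_post = 18 + 19 = 37

37


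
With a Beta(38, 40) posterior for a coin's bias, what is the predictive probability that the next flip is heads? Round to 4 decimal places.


The predictive probability equals the posterior mean.
P(next = heads) = alpha / (alpha + beta)
= 38 / 78 = 0.4872

0.4872


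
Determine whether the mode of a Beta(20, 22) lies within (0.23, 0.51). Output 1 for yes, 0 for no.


First find the mode: (a-1)/(a+b-2) = 0.475
Is 0.475 in (0.23, 0.51)? 1

1


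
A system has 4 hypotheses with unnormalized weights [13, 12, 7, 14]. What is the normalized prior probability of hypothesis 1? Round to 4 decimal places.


The normalized prior is the weight divided by the total.
Total weight = 46
P(H1) = 13 / 46 = 0.2826

0.2826


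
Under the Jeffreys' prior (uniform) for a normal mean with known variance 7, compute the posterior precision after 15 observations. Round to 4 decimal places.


Prior precision = 0 (flat prior).
Post. prec. = 0 + n/var = 15/7 = 2.1429

2.1429


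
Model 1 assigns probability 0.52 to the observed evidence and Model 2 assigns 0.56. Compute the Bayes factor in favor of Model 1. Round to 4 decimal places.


BF = P(data|M1) / P(data|M2)
= 0.52 / 0.56 = 0.9286

0.9286


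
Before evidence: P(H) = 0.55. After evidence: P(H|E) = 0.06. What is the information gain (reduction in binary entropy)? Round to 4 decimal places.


Prior entropy = 0.9928
Posterior entropy = 0.3274
Information gain = 0.9928 - 0.3274 = 0.6653

0.6653


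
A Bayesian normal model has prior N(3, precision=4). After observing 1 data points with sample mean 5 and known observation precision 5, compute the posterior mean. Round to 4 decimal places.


Posterior mean = (prior_precision * prior_mean + n * data_precision * data_mean) / (prior_precision + n * data_precision)
Numerator = 4*3 + 1*5*5 = 37
Denominator = 4 + 1*5 = 9
Posterior mean = 4.1111

4.1111


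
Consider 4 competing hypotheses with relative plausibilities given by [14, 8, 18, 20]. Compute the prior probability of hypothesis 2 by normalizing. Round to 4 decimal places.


Sum of weights = 14 + 8 + 18 + 20 = 60
Normalized prior for H2 = 8 / 60
= 0.1333

0.1333


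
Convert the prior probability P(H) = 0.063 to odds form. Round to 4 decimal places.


P(not H) = 1 - 0.063 = 0.937
Odds = 0.063 / 0.937 = 0.0672

0.0672


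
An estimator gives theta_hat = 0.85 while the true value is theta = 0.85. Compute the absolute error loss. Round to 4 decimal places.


The absolute error loss is |theta_hat - theta|
= |0.85 - 0.85|
= 0.0

0.0


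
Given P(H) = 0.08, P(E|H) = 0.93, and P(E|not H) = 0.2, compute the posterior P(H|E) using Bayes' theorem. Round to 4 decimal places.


By Bayes' theorem: P(H|E) = P(E|H)*P(H) / P(E)
P(E) = P(E|H)*P(H) + P(E|not H)*P(not H)
P(E) = 0.93*0.08 + 0.2*0.92 = 0.2584
P(H|E) = 0.93*0.08 / 0.2584 = 0.2879

0.2879


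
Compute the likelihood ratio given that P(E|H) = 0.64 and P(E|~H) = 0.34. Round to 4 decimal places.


LR = P(E|H) / P(E|~H)
= 0.64 / 0.34 = 1.8824

1.8824


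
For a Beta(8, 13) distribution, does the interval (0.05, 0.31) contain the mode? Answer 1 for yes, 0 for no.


Mode of Beta(a,b) = (a-1)/(a+b-2)
= (8-1)/(8+13-2) = 0.3684
Check: 0.05 <= 0.3684 <= 0.31?
Result: 0

0


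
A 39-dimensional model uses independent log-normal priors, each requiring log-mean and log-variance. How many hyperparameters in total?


Per parameter: 2 (log-mean and log-variance).
Total = 39 * 2 = 78

78


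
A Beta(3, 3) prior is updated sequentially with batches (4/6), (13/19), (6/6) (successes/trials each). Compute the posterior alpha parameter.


Sequential conjugate updating is equivalent to a single batch update.
Total successes across all batches = 23
alpha_posterior = alpha_prior + total_successes = 3 + 23
= 26

26


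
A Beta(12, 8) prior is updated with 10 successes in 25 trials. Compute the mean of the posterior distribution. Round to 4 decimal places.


After update: Beta(22, 23)
Mean = 22 / (22 + 23) = 22 / 45
= 0.4889

0.4889


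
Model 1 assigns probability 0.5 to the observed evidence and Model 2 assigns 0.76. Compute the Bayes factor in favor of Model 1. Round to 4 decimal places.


BF = P(data|M1) / P(data|M2)
= 0.5 / 0.76 = 0.6579

0.6579


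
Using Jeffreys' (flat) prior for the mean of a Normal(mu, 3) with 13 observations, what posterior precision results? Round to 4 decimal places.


Flat prior means prior precision is 0.
Posterior precision = n / sigma^2 = 13/3 = 4.3333

4.3333


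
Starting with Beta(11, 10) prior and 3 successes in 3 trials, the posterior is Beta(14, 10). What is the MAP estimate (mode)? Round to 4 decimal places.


The mode of Beta(a, b) when a > 1 and b > 1 is (a-1)/(a+b-2)
= (14 - 1) / (14 + 10 - 2)
= 13 / 22
= 0.5909

0.5909


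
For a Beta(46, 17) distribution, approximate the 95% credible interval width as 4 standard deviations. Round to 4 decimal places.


Variance of Beta(a,b) = ab / ((a+b)^2 * (a+b+1))
= 46*17 / ((63)^2 * 64)
= 0.0031
SD = sqrt(0.0031) = 0.0555
Width = 4 * SD = 0.2219

0.2219


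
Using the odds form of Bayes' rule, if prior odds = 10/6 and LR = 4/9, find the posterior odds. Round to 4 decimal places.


Bayes' rule in odds form: posterior odds = prior odds * LR
= (10 * 4) / (6 * 9)
= 40/54 = 0.7407

0.7407


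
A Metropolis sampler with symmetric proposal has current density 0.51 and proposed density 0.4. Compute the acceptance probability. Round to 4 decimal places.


For symmetric proposals, acceptance = min(1, pi(x*)/pi(x))
= min(1, 0.4/0.51)
= min(1, 0.7843) = 0.7843

0.7843


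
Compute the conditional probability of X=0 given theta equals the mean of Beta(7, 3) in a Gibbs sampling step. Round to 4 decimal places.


Mean of Beta(7, 3) = 0.7
P(X=0 | theta=0.7) = 0.3

0.3


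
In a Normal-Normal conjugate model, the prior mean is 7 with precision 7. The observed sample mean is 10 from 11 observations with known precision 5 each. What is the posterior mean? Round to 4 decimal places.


Posterior precision = tau0 + n*tau = 7 + 11*5 = 62
Posterior mean = (tau0*mu0 + n*tau*xbar) / posterior_precision
= (7*7 + 11*5*10) / 62
= 599 / 62 = 9.6613

9.6613


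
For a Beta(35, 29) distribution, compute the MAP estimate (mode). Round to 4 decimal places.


MAP = mode = (a-1)/(a+b-2)
= (35-1)/(35+29-2)
= 34/62 = 0.5484

0.5484


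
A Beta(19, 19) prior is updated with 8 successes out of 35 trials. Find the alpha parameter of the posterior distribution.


In the Beta-Binomial conjugate update:
alpha_post = alpha_prior + successes
= 19 + 8
= 27

27


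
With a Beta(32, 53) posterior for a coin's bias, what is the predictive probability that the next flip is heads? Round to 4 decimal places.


The predictive probability equals the posterior mean.
P(next = heads) = alpha / (alpha + beta)
= 32 / 85 = 0.3765

0.3765


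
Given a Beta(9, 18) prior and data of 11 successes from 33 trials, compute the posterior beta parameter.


Number of failures = 33 - 11 = 22
Posterior beta = 18 + 22 = 40

40


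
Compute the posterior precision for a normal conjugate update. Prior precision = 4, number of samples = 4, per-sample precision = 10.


tau_post = tau_0 + n * tau
= 4 + 4 * 10 = 44

44


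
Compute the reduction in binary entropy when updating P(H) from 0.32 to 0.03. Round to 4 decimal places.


H_before = -p*log2(p) - (1-p)*log2(1-p) for p=0.32: 0.9044
H_after for p=0.03: 0.1944
Reduction = 0.9044 - 0.1944 = 0.71

0.71


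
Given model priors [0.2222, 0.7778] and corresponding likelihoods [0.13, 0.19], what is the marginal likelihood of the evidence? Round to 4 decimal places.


P(E) = sum_i P(M_i) P(E|M_i)
= 0.0289 + 0.1478
= 0.1767

0.1767


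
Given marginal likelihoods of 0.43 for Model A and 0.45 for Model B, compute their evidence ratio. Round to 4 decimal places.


Ratio = ML(A) / ML(B) = 0.43/0.45
= 0.9556

0.9556


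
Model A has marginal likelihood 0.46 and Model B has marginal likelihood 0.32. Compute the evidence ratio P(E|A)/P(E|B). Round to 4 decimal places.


Evidence ratio = P(E|A) / P(E|B)
= 0.46 / 0.32
= 1.4375

1.4375


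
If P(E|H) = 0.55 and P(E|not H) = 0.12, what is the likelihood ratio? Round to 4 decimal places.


Likelihood ratio = P(E|H) / P(E|not H)
= 0.55 / 0.12
= 4.5833

4.5833


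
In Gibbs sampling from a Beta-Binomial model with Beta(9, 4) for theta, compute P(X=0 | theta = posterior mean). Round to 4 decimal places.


Posterior mean = alpha/(alpha+beta) = 9/13 = 0.6923
P(X=0|theta=mean) = 1 - theta = 0.3077

0.3077


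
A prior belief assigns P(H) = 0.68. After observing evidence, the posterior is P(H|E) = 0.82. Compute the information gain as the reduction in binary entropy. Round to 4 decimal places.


H(prior) = -0.68*log2(0.68) - 0.32*log2(0.32)
= 0.9044
H(post) = -0.82*log2(0.82) - 0.18*log2(0.18)
= 0.6801
IG = 0.9044 - 0.6801 = 0.2243

0.2243


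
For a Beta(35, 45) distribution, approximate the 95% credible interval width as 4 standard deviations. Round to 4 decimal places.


Variance of Beta(a,b) = ab / ((a+b)^2 * (a+b+1))
= 35*45 / ((80)^2 * 81)
= 0.003
SD = sqrt(0.003) = 0.0551
Width = 4 * SD = 0.2205

0.2205


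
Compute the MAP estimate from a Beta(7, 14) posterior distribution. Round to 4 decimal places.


MAP = mode of Beta distribution
= (alpha - 1)/(alpha + beta - 2)
= (7-1)/(7+14-2)
= 6/19 = 0.3158

0.3158


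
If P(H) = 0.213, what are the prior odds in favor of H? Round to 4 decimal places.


Prior odds = P(H) / (1 - P(H))
= 0.213 / 0.787
= 0.2706

0.2706


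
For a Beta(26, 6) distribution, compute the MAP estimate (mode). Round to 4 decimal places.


MAP = mode = (a-1)/(a+b-2)
= (26-1)/(26+6-2)
= 25/30 = 0.8333

0.8333


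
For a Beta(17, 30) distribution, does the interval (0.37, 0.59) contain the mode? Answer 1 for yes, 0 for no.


Mode of Beta(a,b) = (a-1)/(a+b-2)
= (17-1)/(17+30-2) = 0.3556
Check: 0.37 <= 0.3556 <= 0.59?
Result: 0

0


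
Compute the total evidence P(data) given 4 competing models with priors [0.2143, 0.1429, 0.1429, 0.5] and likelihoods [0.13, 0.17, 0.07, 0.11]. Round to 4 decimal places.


Marginal likelihood = sum P(model_i) * P(data|model_i)
Model 1: 0.2143 * 0.13 = 0.0279
Model 2: 0.1429 * 0.17 = 0.0243
Model 3: 0.1429 * 0.07 = 0.01
Model 4: 0.5 * 0.11 = 0.055
Total = 0.1172

0.1172


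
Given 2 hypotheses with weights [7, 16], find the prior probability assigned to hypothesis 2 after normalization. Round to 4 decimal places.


To normalize, divide each weight by the sum of all weights.
Sum = 23
Prior(H2) = 16/23 = 0.6957

0.6957


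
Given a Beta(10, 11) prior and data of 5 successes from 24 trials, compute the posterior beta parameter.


Number of failures = 24 - 5 = 19
Posterior beta = 11 + 19 = 30

30


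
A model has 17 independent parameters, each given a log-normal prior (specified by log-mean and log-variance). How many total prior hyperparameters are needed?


Each log-normal prior needs 2 hyperparameters (log-mean and log-variance).
Total = 2 * 17 = 34

34


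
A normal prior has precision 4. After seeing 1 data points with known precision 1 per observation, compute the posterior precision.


In the conjugate normal model, precisions add:
tau_posterior = tau_prior + n * tau_data
= 4 + 1*1 = 5

5


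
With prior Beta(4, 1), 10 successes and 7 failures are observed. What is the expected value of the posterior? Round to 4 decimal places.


Posterior = Beta(14, 8)
E[theta] = alpha/(alpha+beta)
= 14/22 = 0.6364

0.6364


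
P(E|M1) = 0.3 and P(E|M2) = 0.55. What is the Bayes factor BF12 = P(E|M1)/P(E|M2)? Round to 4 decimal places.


Bayes factor BF12 = P(E|M1) / P(E|M2)
= 0.3 / 0.55
= 0.5455

0.5455


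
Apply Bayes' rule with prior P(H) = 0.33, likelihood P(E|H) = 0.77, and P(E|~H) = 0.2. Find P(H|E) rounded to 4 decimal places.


Step 1: Compute marginal P(E) = P(E|H)P(H) + P(E|~H)P(~H)
= 0.77*0.33 + 0.2*0.67 = 0.3881
Step 2: P(H|E) = P(E|H)P(H)/P(E) = 0.2541/0.3881
= 0.6547

0.6547


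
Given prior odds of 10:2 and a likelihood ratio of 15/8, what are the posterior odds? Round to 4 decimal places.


Posterior odds = prior odds * LR
Prior odds = 10/2 = 5.0
LR = 15/8 = 1.875
Posterior odds = 5.0 * 1.875 = 9.375

9.375


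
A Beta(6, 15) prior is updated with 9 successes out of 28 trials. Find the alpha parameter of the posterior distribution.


In the Beta-Binomial conjugate update:
alpha_post = alpha_prior + successes
= 6 + 9
= 15

15


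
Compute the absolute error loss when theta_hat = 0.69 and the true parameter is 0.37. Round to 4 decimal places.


L = |theta_hat - theta_true|
= |0.69 - 0.37| = 0.32

0.32


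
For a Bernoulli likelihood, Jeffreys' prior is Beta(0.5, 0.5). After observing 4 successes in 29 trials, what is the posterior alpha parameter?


Jeffreys' prior for Bernoulli is Beta(0.5, 0.5).
Posterior is Beta(0.5 + k, 0.5 + n - k).
Posterior alpha = 0.5 + k = 0.5 + 4 = 4.5

4.5


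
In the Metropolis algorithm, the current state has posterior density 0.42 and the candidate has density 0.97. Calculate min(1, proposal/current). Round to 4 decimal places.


Ratio = 0.97/0.42 = 2.3095
Acceptance probability = min(1, 2.3095)
= 1.0

1.0


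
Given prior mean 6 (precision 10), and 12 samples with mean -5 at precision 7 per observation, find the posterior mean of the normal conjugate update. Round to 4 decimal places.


The posterior mean is a precision-weighted average of prior and data.
Post. prec. = 10 + 84 = 94
Post. mean = (60 + -420)/94 = -360/94 = -3.8298

-3.8298


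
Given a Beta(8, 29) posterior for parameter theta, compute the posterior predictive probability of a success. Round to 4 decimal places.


For a Beta-Bernoulli model, the predictive probability is the mean:
P(success) = 8/(8+29) = 8/37 = 0.2162

0.2162


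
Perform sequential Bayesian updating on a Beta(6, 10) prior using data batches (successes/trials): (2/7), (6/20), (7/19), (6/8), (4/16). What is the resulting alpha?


Accumulate successes: 25
Posterior alpha = prior alpha + sum of successes
= 6 + 25 = 31

31


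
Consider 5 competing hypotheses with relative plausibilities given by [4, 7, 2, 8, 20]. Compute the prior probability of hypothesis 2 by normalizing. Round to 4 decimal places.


Sum of weights = 4 + 7 + 2 + 8 + 20 = 41
Normalized prior for H2 = 7 / 41
= 0.1707

0.1707


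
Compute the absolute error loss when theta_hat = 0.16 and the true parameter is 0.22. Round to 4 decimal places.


L = |theta_hat - theta_true|
= |0.16 - 0.22| = 0.06

0.06


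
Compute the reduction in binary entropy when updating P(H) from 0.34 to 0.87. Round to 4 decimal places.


H_before = -p*log2(p) - (1-p)*log2(1-p) for p=0.34: 0.9248
H_after for p=0.87: 0.5574
Reduction = 0.9248 - 0.5574 = 0.3674

0.3674


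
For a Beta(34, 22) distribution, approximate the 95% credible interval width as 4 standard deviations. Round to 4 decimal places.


Variance of Beta(a,b) = ab / ((a+b)^2 * (a+b+1))
= 34*22 / ((56)^2 * 57)
= 0.0042
SD = sqrt(0.0042) = 0.0647
Width = 4 * SD = 0.2588

0.2588


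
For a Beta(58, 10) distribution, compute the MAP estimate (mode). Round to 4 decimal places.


MAP = mode = (a-1)/(a+b-2)
= (58-1)/(58+10-2)
= 57/66 = 0.8636

0.8636


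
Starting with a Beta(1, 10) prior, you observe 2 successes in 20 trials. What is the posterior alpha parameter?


For a Beta-Binomial conjugate model:
Posterior alpha = prior alpha + number of successes
= 1 + 2 = 3

3


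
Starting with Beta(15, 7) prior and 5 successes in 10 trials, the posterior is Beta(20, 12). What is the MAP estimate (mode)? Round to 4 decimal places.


The mode of Beta(a, b) when a > 1 and b > 1 is (a-1)/(a+b-2)
= (20 - 1) / (20 + 12 - 2)
= 19 / 30
= 0.6333

0.6333


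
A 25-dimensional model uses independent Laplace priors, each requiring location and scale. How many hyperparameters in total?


Per parameter: 2 (location and scale).
Total = 25 * 2 = 50

50


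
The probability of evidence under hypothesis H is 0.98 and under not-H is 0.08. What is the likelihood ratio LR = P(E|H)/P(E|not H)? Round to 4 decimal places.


LR = 0.98 / 0.08
= 12.25

12.25


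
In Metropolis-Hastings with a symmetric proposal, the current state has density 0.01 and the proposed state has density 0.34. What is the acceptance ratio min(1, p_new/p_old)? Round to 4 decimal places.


Ratio = p_new / p_old = 0.34 / 0.01 = 34.0
Acceptance = min(1, 34.0) = 1.0

1.0


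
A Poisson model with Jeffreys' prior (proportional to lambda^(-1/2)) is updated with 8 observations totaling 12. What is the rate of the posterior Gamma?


Posterior = Gamma(0.5 + S, n)
= Gamma(0.5 + 12, 8)
Posterior rate = 0 + n = 8

8.0


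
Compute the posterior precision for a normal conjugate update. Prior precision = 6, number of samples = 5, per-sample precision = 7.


tau_post = tau_0 + n * tau
= 6 + 5 * 7 = 41

41


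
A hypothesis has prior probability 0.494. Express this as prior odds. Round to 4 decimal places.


Odds = P(H) / P(not H) = 0.494 / 0.506
= 0.9763

0.9763


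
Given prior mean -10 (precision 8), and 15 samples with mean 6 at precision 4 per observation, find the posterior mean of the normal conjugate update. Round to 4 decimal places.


The posterior mean is a precision-weighted average of prior and data.
Post. prec. = 8 + 60 = 68
Post. mean = (-80 + 360)/68 = 280/68 = 4.1176

4.1176


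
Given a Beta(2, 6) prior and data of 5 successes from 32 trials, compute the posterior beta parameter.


Number of failures = 32 - 5 = 27
Posterior beta = 6 + 27 = 33

33


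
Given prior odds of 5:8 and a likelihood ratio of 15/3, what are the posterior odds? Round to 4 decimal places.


Posterior odds = prior odds * LR
Prior odds = 5/8 = 0.625
LR = 15/3 = 5.0
Posterior odds = 0.625 * 5.0 = 3.125

3.125


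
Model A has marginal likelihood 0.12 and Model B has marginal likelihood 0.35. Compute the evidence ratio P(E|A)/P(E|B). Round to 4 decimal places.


Evidence ratio = P(E|A) / P(E|B)
= 0.12 / 0.35
= 0.3429

0.3429


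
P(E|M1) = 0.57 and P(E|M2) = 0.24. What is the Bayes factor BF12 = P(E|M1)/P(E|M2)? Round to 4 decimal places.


Bayes factor BF12 = P(E|M1) / P(E|M2)
= 0.57 / 0.24
= 2.375

2.375


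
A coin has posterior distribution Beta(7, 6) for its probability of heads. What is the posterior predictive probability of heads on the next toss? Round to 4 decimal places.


Posterior predictive = E[theta] = alpha/(alpha+beta)
= 7/13
= 0.5385

0.5385


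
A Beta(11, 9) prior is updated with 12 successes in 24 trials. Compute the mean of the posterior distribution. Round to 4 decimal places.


After update: Beta(23, 21)
Mean = 23 / (23 + 21) = 23 / 44
= 0.5227

0.5227


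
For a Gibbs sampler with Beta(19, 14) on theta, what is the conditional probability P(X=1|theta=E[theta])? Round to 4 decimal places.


E[theta] = 19/(19+14) = 0.5758
P(X=1|theta) = theta = 0.5758

0.5758


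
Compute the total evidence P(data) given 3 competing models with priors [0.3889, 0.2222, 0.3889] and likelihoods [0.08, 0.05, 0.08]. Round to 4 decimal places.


Marginal likelihood = sum P(model_i) * P(data|model_i)
Model 1: 0.3889 * 0.08 = 0.0311
Model 2: 0.2222 * 0.05 = 0.0111
Model 3: 0.3889 * 0.08 = 0.0311
Total = 0.0733

0.0733


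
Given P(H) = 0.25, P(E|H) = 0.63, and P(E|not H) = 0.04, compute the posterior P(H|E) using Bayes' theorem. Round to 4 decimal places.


By Bayes' theorem: P(H|E) = P(E|H)*P(H) / P(E)
P(E) = P(E|H)*P(H) + P(E|not H)*P(not H)
P(E) = 0.63*0.25 + 0.04*0.75 = 0.1875
P(H|E) = 0.63*0.25 / 0.1875 = 0.84

0.84


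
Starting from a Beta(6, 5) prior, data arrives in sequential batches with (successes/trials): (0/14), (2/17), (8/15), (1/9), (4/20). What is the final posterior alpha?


In sequential Bayesian updating, we sum all successes.
Total successes = 15
Final alpha = 6 + 15 = 21

21


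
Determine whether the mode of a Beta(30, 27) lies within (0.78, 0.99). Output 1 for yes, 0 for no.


First find the mode: (a-1)/(a+b-2) = 0.5273
Is 0.5273 in (0.78, 0.99)? 0

0


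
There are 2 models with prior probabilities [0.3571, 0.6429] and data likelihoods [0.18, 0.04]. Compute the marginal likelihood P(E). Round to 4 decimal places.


P(E) = sum over models of P(M_i) * P(E|M_i)
= 0.3571*0.18 + 0.6429*0.04
= 0.09

0.09


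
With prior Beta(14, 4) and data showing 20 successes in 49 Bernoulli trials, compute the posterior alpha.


Conjugate update: alpha_posterior = alpha_prior + k
= 14 + 20 = 34

34


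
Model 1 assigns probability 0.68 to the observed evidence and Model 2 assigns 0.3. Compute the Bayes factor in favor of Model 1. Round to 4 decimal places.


BF = P(data|M1) / P(data|M2)
= 0.68 / 0.3 = 2.2667

2.2667


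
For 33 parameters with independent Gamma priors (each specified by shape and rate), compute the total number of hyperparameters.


A Gamma prior has 2 hyperparameters per parameter.
Total = 33 * 2 = 66

66


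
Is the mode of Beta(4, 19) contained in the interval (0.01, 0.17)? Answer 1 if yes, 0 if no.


Mode = (a-1)/(a+b-2) = 3/21 = 0.1429
Interval: (0.01, 0.17)
Contains mode? 1

1


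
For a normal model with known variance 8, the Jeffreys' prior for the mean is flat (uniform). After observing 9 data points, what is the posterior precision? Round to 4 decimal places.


Jeffreys' prior for normal mean (known variance) is flat.
Prior precision = 0.
Posterior precision = prior_prec + n/sigma^2 = 0 + 9/8
= 1.125

1.125


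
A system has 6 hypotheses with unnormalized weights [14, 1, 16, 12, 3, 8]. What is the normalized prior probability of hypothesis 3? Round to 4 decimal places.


The normalized prior is the weight divided by the total.
Total weight = 54
P(H3) = 16 / 54 = 0.2963

0.2963


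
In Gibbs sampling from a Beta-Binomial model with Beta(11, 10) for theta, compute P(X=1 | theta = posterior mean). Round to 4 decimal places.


Posterior mean = alpha/(alpha+beta) = 11/21 = 0.5238
P(X=1|theta=mean) = theta = 0.5238

0.5238


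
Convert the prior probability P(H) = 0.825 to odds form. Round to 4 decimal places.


P(not H) = 1 - 0.825 = 0.175
Odds = 0.825 / 0.175 = 4.7143

4.7143


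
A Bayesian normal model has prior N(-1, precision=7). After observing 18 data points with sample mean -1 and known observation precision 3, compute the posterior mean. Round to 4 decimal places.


Posterior mean = (prior_precision * prior_mean + n * data_precision * data_mean) / (prior_precision + n * data_precision)
Numerator = 7*-1 + 18*3*-1 = -61
Denominator = 7 + 18*3 = 61
Posterior mean = -1.0

-1.0


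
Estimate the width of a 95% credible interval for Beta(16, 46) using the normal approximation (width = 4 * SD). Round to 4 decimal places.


For Beta(a,b): Var = ab/((a+b)^2(a+b+1))
Var = 0.003, SD = 0.0551
Approximate 95% CI width = 4 * 0.0551 = 0.2205

0.2205


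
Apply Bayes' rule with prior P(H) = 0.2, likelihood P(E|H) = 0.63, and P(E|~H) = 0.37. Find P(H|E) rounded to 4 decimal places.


Step 1: Compute marginal P(E) = P(E|H)P(H) + P(E|~H)P(~H)
= 0.63*0.2 + 0.37*0.8 = 0.422
Step 2: P(H|E) = P(E|H)P(H)/P(E) = 0.126/0.422
= 0.2986

0.2986


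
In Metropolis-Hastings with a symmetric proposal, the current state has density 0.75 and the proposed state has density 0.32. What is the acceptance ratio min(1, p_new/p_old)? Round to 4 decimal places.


Ratio = p_new / p_old = 0.32 / 0.75 = 0.4267
Acceptance = min(1, 0.4267) = 0.4267

0.4267


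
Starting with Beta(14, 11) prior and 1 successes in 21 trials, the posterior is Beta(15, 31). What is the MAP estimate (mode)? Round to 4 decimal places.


The mode of Beta(a, b) when a > 1 and b > 1 is (a-1)/(a+b-2)
= (15 - 1) / (15 + 31 - 2)
= 14 / 44
= 0.3182

0.3182


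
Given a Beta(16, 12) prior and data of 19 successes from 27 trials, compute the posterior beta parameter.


Number of failures = 27 - 19 = 8
Posterior beta = 12 + 8 = 20

20


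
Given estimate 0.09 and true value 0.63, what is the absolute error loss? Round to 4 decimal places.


Absolute error = |estimate - true|
= |-0.54| = 0.54

0.54


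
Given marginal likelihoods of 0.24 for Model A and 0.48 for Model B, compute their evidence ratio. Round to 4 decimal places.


Ratio = ML(A) / ML(B) = 0.24/0.48
= 0.5

0.5


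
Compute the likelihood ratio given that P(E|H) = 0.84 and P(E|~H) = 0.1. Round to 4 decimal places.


LR = P(E|H) / P(E|~H)
= 0.84 / 0.1 = 8.4

8.4


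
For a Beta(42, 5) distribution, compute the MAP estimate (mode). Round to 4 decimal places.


MAP = mode = (a-1)/(a+b-2)
= (42-1)/(42+5-2)
= 41/45 = 0.9111

0.9111


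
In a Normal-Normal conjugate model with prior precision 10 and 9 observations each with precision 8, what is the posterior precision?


Posterior precision = prior precision + n * observation precision
= 10 + 9 * 8
= 10 + 72 = 82

82


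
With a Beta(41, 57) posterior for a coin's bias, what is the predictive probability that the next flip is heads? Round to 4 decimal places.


The predictive probability equals the posterior mean.
P(next = heads) = alpha / (alpha + beta)
= 41 / 98 = 0.4184

0.4184


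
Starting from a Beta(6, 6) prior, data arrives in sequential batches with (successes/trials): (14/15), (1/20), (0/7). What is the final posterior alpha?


In sequential Bayesian updating, we sum all successes.
Total successes = 15
Final alpha = 6 + 15 = 21

21


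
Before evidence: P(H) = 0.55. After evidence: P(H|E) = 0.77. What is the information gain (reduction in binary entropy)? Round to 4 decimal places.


Prior entropy = 0.9928
Posterior entropy = 0.778
Information gain = 0.9928 - 0.778 = 0.2148

0.2148


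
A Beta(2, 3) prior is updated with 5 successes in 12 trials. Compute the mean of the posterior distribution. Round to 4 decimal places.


After update: Beta(7, 10)
Mean = 7 / (7 + 10) = 7 / 17
= 0.4118

0.4118


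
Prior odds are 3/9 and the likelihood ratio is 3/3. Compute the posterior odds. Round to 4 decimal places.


Posterior odds = prior odds * likelihood ratio
= (3/9) * (3/3)
= 9 / 27
= 0.3333

0.3333


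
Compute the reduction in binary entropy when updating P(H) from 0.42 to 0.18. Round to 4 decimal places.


H_before = -p*log2(p) - (1-p)*log2(1-p) for p=0.42: 0.9815
H_after for p=0.18: 0.6801
Reduction = 0.9815 - 0.6801 = 0.3014

0.3014


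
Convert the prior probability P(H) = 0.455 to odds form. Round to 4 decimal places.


P(not H) = 1 - 0.455 = 0.545
Odds = 0.455 / 0.545 = 0.8349

0.8349


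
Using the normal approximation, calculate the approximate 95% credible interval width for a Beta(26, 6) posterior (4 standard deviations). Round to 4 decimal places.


Var(Beta) = 26*6/(32^2 * 33) = 0.0046
SD = 0.0679
Width ~ 4*SD = 0.2718

0.2718


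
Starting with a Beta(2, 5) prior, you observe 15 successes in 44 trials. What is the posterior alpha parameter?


For a Beta-Binomial conjugate model:
Posterior alpha = prior alpha + number of successes
= 2 + 15 = 17

17


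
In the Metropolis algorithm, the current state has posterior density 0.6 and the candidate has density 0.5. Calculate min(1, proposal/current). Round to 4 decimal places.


Ratio = 0.5/0.6 = 0.8333
Acceptance probability = min(1, 0.8333)
= 0.8333

0.8333


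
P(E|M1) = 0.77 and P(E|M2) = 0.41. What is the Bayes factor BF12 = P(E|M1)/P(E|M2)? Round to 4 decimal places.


Bayes factor BF12 = P(E|M1) / P(E|M2)
= 0.77 / 0.41
= 1.878

1.878


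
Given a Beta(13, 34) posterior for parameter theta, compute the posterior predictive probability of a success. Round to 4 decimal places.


For a Beta-Bernoulli model, the predictive probability is the mean:
P(success) = 13/(13+34) = 13/47 = 0.2766

0.2766


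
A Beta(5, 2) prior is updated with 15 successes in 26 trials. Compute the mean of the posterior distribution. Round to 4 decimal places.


After update: Beta(20, 13)
Mean = 20 / (20 + 13) = 20 / 33
= 0.6061

0.6061


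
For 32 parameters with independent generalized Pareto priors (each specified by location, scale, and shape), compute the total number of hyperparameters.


A generalized Pareto prior has 3 hyperparameters per parameter.
Total = 32 * 3 = 96

96


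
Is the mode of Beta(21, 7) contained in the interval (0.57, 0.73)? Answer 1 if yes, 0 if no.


Mode = (a-1)/(a+b-2) = 20/26 = 0.7692
Interval: (0.57, 0.73)
Contains mode? 0

0


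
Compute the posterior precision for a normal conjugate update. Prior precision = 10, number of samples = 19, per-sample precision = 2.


tau_post = tau_0 + n * tau
= 10 + 19 * 2 = 48

48


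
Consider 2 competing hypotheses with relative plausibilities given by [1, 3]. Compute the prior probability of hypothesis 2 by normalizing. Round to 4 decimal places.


Sum of weights = 1 + 3 = 4
Normalized prior for H2 = 3 / 4
= 0.75

0.75


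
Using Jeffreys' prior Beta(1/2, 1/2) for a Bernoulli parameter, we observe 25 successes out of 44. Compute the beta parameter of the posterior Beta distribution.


Conjugate update: Beta(0.5 + k, 0.5 + n - k).
k = 25, n - k = 19
Posterior beta = 0.5 + (n - k) = 0.5 + 19 = 19.5

19.5


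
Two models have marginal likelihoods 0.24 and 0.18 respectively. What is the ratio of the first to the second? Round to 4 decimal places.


Evidence ratio = 0.24 / 0.18
= 1.3333

1.3333


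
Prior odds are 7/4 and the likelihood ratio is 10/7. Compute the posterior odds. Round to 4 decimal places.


Posterior odds = prior odds * likelihood ratio
= (7/4) * (10/7)
= 70 / 28
= 2.5

2.5


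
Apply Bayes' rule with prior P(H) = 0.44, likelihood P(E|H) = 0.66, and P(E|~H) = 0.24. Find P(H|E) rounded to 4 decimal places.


Step 1: Compute marginal P(E) = P(E|H)P(H) + P(E|~H)P(~H)
= 0.66*0.44 + 0.24*0.56 = 0.4248
Step 2: P(H|E) = P(E|H)P(H)/P(E) = 0.2904/0.4248
= 0.6836

0.6836


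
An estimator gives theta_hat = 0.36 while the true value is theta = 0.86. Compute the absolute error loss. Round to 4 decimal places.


The absolute error loss is |theta_hat - theta|
= |0.36 - 0.86|
= 0.5

0.5


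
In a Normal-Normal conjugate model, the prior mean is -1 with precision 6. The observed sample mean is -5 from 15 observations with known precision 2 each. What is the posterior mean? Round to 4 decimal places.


Posterior precision = tau0 + n*tau = 6 + 15*2 = 36
Posterior mean = (tau0*mu0 + n*tau*xbar) / posterior_precision
= (6*-1 + 15*2*-5) / 36
= -156 / 36 = -4.3333

-4.3333


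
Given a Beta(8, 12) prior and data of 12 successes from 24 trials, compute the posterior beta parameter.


Number of failures = 24 - 12 = 12
Posterior beta = 12 + 12 = 24

24


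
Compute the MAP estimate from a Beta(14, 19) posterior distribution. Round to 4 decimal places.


MAP = mode of Beta distribution
= (alpha - 1)/(alpha + beta - 2)
= (14-1)/(14+19-2)
= 13/31 = 0.4194

0.4194


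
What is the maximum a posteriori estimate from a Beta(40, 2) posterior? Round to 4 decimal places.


The MAP estimate equals the mode of the distribution.
Mode of Beta(a,b) = (a-1)/(a+b-2)
= 39/40
= 0.975

0.975


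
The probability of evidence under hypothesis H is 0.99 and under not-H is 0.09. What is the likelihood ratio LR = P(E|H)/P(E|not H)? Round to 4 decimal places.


LR = 0.99 / 0.09
= 11.0

11.0


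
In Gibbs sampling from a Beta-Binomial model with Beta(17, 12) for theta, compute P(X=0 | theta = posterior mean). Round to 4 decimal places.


Posterior mean = alpha/(alpha+beta) = 17/29 = 0.5862
P(X=0|theta=mean) = 1 - theta = 0.4138

0.4138


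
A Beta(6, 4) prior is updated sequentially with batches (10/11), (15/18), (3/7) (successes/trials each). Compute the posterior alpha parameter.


Sequential conjugate updating is equivalent to a single batch update.
Total successes across all batches = 28
alpha_posterior = alpha_prior + total_successes = 6 + 28
= 34

34


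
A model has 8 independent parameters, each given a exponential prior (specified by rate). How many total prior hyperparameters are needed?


Each exponential prior needs 1 hyperparameter (rate).
Total = 1 * 8 = 8

8
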